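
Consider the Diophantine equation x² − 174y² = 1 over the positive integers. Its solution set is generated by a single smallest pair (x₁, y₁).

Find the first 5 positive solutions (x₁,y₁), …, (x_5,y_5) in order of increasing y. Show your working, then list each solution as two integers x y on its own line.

1451 110
4210801 319220
12219743051 926376330
35461690123201 2688343790440
102909812517786251 7801572753480550

√174 = [13; 5,4,5,26, …], period ℓ=4 (even) → k=3
a_0=13:  p_0=13·1+0=13,  q_0=13·0+1=1
a_1=5:  p_1=5·13+1=66,  q_1=5·1+0=5
a_2=4:  p_2=4·66+13=277,  q_2=4·5+1=21
a_3=5:  p_3=5·277+66=1451,  q_3=5·21+5=110
fundamental: x₁=1451, y₁=110  (since 2105401 − 174·12100 = 1)
(x_2, y_2) = (1451·1451 + 174·110·110, 1451·110 + 110·1451) = (4210801, 319220)
(x_3, y_3) = (1451·4210801 + 174·110·319220, 1451·319220 + 110·4210801) = (12219743051, 926376330)
(x_4, y_4) = (1451·12219743051 + 174·110·926376330, 1451·926376330 + 110·12219743051) = (35461690123201, 2688343790440)
(x_5, y_5) = (1451·35461690123201 + 174·110·2688343790440, 1451·2688343790440 + 110·35461690123201) = (102909812517786251, 7801572753480550)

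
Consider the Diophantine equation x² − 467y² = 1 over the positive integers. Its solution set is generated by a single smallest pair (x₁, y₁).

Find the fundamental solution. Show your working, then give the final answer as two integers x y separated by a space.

d=467: √d = [21; 1,1,1,1,3,…,1,1,42] (ℓ=14, even), read p_13/q_13
i=0: a=21 ⇒ p=21, q=1
i=1: a=1 ⇒ p=22, q=1
…
i=4: a=1 ⇒ p=108, q=5
i=5: a=3 ⇒ p=389, q=18
i=6: a=3 ⇒ p=1275, q=59
i=7: a=21 ⇒ p=27164, q=1257
…
i=9: a=3 ⇒ p=275465, q=12747
i=10: a=1 ⇒ p=358232, q=16577
…
i=12: a=1 ⇒ p=991929, q=45901
i=13: a=1 ⇒ p=1625626, q=75225
fundamental: x₁=1625626, y₁=75225  (since 2642659891876 − 467·5658800625 = 1)

1625626 75225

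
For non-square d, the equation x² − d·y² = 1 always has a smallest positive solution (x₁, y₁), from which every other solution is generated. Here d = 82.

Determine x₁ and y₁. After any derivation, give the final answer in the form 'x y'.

d=82: √d = [9; 18] (ℓ=1, odd), read p_1/q_1
a_0=9:  p_0=9·1+0=9,  q_0=9·0+1=1
a_1=18:  p_1=18·9+1=163,  q_1=18·1+0=18
fundamental: x₁=163, y₁=18  (since 26569 − 82·324 = 1)

163 18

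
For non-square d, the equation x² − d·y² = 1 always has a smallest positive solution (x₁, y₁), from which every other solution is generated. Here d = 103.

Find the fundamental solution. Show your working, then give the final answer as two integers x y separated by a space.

√103 → a₀=10, period (6,1,2,1,1,9,1,1,2,1,6,20); ℓ=12 even so k=11
a_0=10:  p_0=10·1+0=10,  q_0=10·0+1=1
a_1=6:  p_1=6·10+1=61,  q_1=6·1+0=6
a_2=1:  p_2=1·61+10=71,  q_2=1·6+1=7
a_3=2:  p_3=2·71+61=203,  q_3=2·7+6=20
a_4=1:  p_4=1·203+71=274,  q_4=1·20+7=27
a_5=1:  p_5=1·274+203=477,  q_5=1·27+20=47
…
a_7=1:  p_7=1·4567+477=5044,  q_7=1·450+47=497
a_8=1:  p_8=1·5044+4567=9611,  q_8=1·497+450=947
a_9=2:  p_9=2·9611+5044=24266,  q_9=2·947+497=2391
a_10=1:  p_10=1·24266+9611=33877,  q_10=1·2391+947=3338
a_11=6:  p_11=6·33877+24266=227528,  q_11=6·3338+2391=22419
(x₁, y₁) = (227528, 22419);  227528² − 103·22419² = 1 ✓

227528 22419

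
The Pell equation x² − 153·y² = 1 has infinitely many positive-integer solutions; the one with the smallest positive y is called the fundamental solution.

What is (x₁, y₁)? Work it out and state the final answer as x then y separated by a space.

√153 → a₀=12, period (2,1,2,2,2,1,2,24); ℓ=8 even so k=7
step 0: (12, 1)  from 12·(1,0) + (0,1)
step 1: (25, 2)  from 2·(12,1) + (1,0)
step 2: (37, 3)  from 1·(25,2) + (12,1)
…
step 4: (235, 19)  from 2·(99,8) + (37,3)
step 5: (569, 46)  from 2·(235,19) + (99,8)
step 6: (804, 65)  from 1·(569,46) + (235,19)
step 7: (2177, 176)  from 2·(804,65) + (569,46)
(x₁, y₁) = (2177, 176);  2177² − 153·176² = 1 ✓

2177 176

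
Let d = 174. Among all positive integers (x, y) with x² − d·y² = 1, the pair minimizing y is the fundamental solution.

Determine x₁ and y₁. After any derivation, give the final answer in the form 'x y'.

1451 110

[13; 5,4,5,26] for √174; ℓ=4 ⇒ convergent index 3
k=0  a_k=13  p_k/q_k = 13/1
…
k=2  a_k=4  p_k/q_k = 277/21
k=3  a_k=5  p_k/q_k = 1451/110
→ (1451, 110).  Check: 1451²=2105401, 174·110²=2105400, difference 1.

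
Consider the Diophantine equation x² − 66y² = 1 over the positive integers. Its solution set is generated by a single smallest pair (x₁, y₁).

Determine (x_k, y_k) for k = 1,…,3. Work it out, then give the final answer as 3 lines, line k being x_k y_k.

65 8
8449 1040
1098305 135192

√66 → a₀=8, period (8,16); ℓ=2 even so k=1
k=0  a_k=8  p_k/q_k = 8/1
k=1  a_k=8  p_k/q_k = 65/8
(x₁, y₁) = (65, 8);  65² − 66·8² = 1 ✓
(65+8√66)^2 = 8449 + 1040√66
(65+8√66)^3 = 1098305 + 135192√66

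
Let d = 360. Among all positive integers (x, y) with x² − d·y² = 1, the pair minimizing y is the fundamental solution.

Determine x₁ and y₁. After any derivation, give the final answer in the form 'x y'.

√360 → a₀=18, period (1,36); ℓ=2 even so k=1
i=0: a=18 ⇒ p=18, q=1
i=1: a=1 ⇒ p=19, q=1
→ (19, 1).  Check: 19²=361, 360·1²=360, difference 1.

19 1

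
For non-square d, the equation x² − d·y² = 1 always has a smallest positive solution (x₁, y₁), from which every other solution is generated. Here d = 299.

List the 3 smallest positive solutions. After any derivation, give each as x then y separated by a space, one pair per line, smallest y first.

√299 = [17; 3,2,3,34, …], period ℓ=4 (even) → k=3
step 0: (17, 1)  from 17·(1,0) + (0,1)
…
step 2: (121, 7)  from 2·(52,3) + (17,1)
step 3: (415, 24)  from 3·(121,7) + (52,3)
fundamental: x₁=415, y₁=24  (since 172225 − 299·576 = 1)
k=2:  x_2 = 415·415+299·24·24 = 344449,  y_2 = 415·24+24·415 = 19920
k=3:  x_3 = 415·344449+299·24·19920 = 285892255,  y_3 = 415·19920+24·344449 = 16533576

415 24
344449 19920
285892255 16533576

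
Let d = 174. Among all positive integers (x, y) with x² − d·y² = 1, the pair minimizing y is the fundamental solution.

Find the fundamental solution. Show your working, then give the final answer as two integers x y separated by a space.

1451 110

√174 = [13; 5,4,5,26, …], period ℓ=4 (even) → k=3
i=0: a=13 ⇒ p=13, q=1
i=1: a=5 ⇒ p=66, q=5
i=2: a=4 ⇒ p=277, q=21
i=3: a=5 ⇒ p=1451, q=110
(x₁, y₁) = (1451, 110);  1451² − 174·110² = 1 ✓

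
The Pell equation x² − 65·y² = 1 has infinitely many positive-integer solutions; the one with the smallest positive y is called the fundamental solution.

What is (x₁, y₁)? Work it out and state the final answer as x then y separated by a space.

129 16

[8; 16] for √65; ℓ=1 ⇒ convergent index 1
k=0  a_k=8  p_k/q_k = 8/1
k=1  a_k=16  p_k/q_k = 129/16
fundamental: x₁=129, y₁=16  (since 16641 − 65·256 = 1)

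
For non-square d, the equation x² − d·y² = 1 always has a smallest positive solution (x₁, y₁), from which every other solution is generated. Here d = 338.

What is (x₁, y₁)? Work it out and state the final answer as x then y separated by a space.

√338 = [18; 2,1,1,2,36, …], period ℓ=5 (odd) → k=9
i=0: a=18 ⇒ p=18, q=1
…
i=8: a=1 ⇒ p=43958, q=2391
i=9: a=2 ⇒ p=114243, q=6214
fundamental: x₁=114243, y₁=6214  (since 13051463049 − 338·38613796 = 1)

114243 6214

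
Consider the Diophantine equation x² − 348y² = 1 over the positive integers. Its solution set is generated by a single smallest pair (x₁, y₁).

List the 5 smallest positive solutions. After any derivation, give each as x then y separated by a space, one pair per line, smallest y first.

[18; 1,1,1,8,1,1,1,36] for √348; ℓ=8 ⇒ convergent index 7
k=0  a_k=18  p_k/q_k = 18/1
…
k=4  a_k=8  p_k/q_k = 485/26
…
k=6  a_k=1  p_k/q_k = 1026/55
k=7  a_k=1  p_k/q_k = 1567/84
→ (1567, 84).  Check: 1567²=2455489, 348·84²=2455488, difference 1.
(1567+84√348)^2 = 4910977 + 263256√348
(1567+84√348)^3 = 15391000351 + 825044220√348
(1567+84√348)^4 = 48235390189057 + 2585688322224√348
(1567+84√348)^5 = 151169697461504287 + 8103546376805796√348

1567 84
4910977 263256
15391000351 825044220
48235390189057 2585688322224
151169697461504287 8103546376805796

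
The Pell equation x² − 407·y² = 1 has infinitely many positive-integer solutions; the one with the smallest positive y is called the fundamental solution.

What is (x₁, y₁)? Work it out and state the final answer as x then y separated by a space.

2663 132

√407 = [20; 5,1,2,1,5,40, …], period ℓ=6 (even) → k=5
k=0  a_k=20  p_k/q_k = 20/1
k=1  a_k=5  p_k/q_k = 101/5
…
k=4  a_k=1  p_k/q_k = 464/23
k=5  a_k=5  p_k/q_k = 2663/132
fundamental: x₁=2663, y₁=132  (since 7091569 − 407·17424 = 1)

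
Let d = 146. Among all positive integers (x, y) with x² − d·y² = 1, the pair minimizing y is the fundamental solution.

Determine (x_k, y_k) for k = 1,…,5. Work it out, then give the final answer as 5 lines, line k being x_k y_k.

√146 → a₀=12, period (12,24); ℓ=2 even so k=1
k=0  a_k=12  p_k/q_k = 12/1
k=1  a_k=12  p_k/q_k = 145/12
fundamental: x₁=145, y₁=12  (since 21025 − 146·144 = 1)
k=2:  x_2 = 145·145+146·12·12 = 42049,  y_2 = 145·12+12·145 = 3480
k=3:  x_3 = 145·42049+146·12·3480 = 12194065,  y_3 = 145·3480+12·42049 = 1009188
k=4:  x_4 = 145·12194065+146·12·1009188 = 3536236801,  y_4 = 145·1009188+12·12194065 = 292661040
k=5:  x_5 = 145·3536236801+146·12·292661040 = 1025496478225,  y_5 = 145·292661040+12·3536236801 = 84870692412

145 12
42049 3480
12194065 1009188
3536236801 292661040
1025496478225 84870692412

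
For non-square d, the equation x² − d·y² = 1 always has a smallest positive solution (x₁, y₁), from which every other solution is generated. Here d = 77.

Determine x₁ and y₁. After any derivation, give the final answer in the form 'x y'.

351 40

d=77: √d = [8; 1,3,2,3,1,16] (ℓ=6, even), read p_5/q_5
step 0: (8, 1)  from 8·(1,0) + (0,1)
step 1: (9, 1)  from 1·(8,1) + (1,0)
…
step 3: (79, 9)  from 2·(35,4) + (9,1)
step 4: (272, 31)  from 3·(79,9) + (35,4)
step 5: (351, 40)  from 1·(272,31) + (79,9)
→ (351, 40).  Check: 351²=123201, 77·40²=123200, difference 1.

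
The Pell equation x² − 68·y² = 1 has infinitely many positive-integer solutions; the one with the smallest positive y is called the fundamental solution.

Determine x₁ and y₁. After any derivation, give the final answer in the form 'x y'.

33 4

[8; 4,16] for √68; ℓ=2 ⇒ convergent index 1
i=0: a=8 ⇒ p=8, q=1
i=1: a=4 ⇒ p=33, q=4
→ (33, 4).  Check: 33²=1089, 68·4²=1088, difference 1.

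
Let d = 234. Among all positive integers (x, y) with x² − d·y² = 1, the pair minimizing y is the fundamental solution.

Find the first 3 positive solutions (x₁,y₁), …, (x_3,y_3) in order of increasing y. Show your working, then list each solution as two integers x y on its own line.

5201 340
54100801 3536680
562756526801 36788545020

√234 = [15; 3,2,1,2,1,2,3,30, …], period ℓ=8 (even) → k=7
a_0=15:  p_0=15·1+0=15,  q_0=15·0+1=1
a_1=3:  p_1=3·15+1=46,  q_1=3·1+0=3
a_2=2:  p_2=2·46+15=107,  q_2=2·3+1=7
a_3=1:  p_3=1·107+46=153,  q_3=1·7+3=10
a_4=2:  p_4=2·153+107=413,  q_4=2·10+7=27
…
a_6=2:  p_6=2·566+413=1545,  q_6=2·37+27=101
a_7=3:  p_7=3·1545+566=5201,  q_7=3·101+37=340
→ (5201, 340).  Check: 5201²=27050401, 234·340²=27050400, difference 1.
(x_2, y_2) = (5201·5201 + 234·340·340, 5201·340 + 340·5201) = (54100801, 3536680)
(x_3, y_3) = (5201·54100801 + 234·340·3536680, 5201·3536680 + 340·54100801) = (562756526801, 36788545020)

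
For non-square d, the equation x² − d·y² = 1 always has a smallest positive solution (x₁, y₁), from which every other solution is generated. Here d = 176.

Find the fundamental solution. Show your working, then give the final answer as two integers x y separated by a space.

199 15

√176 → a₀=13, period (3,1,3,26); ℓ=4 even so k=3
step 0: (13, 1)  from 13·(1,0) + (0,1)
…
step 2: (53, 4)  from 1·(40,3) + (13,1)
step 3: (199, 15)  from 3·(53,4) + (40,3)
fundamental: x₁=199, y₁=15  (since 39601 − 176·225 = 1)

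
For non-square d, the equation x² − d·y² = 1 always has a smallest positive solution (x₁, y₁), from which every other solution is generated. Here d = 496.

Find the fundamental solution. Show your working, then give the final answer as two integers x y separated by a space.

√496 = [22; 3,1,2,4,1,…,1,3,44, …], period ℓ=16 (even) → k=15
i=0: a=22 ⇒ p=22, q=1
…
i=2: a=1 ⇒ p=89, q=4
…
i=8: a=2 ⇒ p=14543, q=653
i=9: a=2 ⇒ p=35166, q=1579
i=10: a=1 ⇒ p=49709, q=2232
i=11: a=1 ⇒ p=84875, q=3811
…
i=13: a=2 ⇒ p=863293, q=38763
i=14: a=1 ⇒ p=1252502, q=56239
i=15: a=3 ⇒ p=4620799, q=207480
fundamental: x₁=4620799, y₁=207480  (since 21351783398401 − 496·43047950400 = 1)

4620799 207480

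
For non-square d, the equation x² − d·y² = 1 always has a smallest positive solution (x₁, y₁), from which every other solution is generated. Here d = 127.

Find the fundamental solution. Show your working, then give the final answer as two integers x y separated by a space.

[11; 3,1,2,2,7,11,7,2,2,1,3,22] for √127; ℓ=12 ⇒ convergent index 11
i=0: a=11 ⇒ p=11, q=1
…
i=2: a=1 ⇒ p=45, q=4
…
i=4: a=2 ⇒ p=293, q=26
…
i=7: a=7 ⇒ p=171701, q=15236
…
i=10: a=1 ⇒ p=1274561, q=113099
i=11: a=3 ⇒ p=4730624, q=419775
(x₁, y₁) = (4730624, 419775);  4730624² − 127·419775² = 1 ✓

4730624 419775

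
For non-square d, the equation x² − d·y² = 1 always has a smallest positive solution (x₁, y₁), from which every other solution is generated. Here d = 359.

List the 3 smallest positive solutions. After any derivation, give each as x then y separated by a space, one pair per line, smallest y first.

√359 = [18; 1,17,1,36, …], period ℓ=4 (even) → k=3
i=0: a=18 ⇒ p=18, q=1
i=1: a=1 ⇒ p=19, q=1
i=2: a=17 ⇒ p=341, q=18
i=3: a=1 ⇒ p=360, q=19
→ (360, 19).  Check: 360²=129600, 359·19²=129599, difference 1.
n=2: (360,19)∘(360,19) = (360·360+359·19·19, 360·19+19·360) = (259199,13680)
n=3: (259199,13680)∘(360,19) = (360·259199+359·19·13680, 360·13680+19·259199) = (186622920,9849581)

360 19
259199 13680
186622920 9849581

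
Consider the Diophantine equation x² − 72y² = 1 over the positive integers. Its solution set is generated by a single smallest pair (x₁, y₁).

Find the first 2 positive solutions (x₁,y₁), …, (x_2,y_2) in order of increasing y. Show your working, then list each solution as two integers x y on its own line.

[8; 2,16] for √72; ℓ=2 ⇒ convergent index 1
k=0  a_k=8  p_k/q_k = 8/1
k=1  a_k=2  p_k/q_k = 17/2
fundamental: x₁=17, y₁=2  (since 289 − 72·4 = 1)
k=2:  x_2 = 17·17+72·2·2 = 577,  y_2 = 17·2+2·17 = 68

17 2
577 68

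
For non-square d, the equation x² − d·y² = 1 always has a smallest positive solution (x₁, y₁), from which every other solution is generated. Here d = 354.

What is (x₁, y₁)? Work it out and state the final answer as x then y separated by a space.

258065 13716

[18; 1,4,2,2,18,2,2,4,1,36] for √354; ℓ=10 ⇒ convergent index 9
i=0: a=18 ⇒ p=18, q=1
i=1: a=1 ⇒ p=19, q=1
…
i=3: a=2 ⇒ p=207, q=11
i=4: a=2 ⇒ p=508, q=27
…
i=8: a=4 ⇒ p=210294, q=11177
i=9: a=1 ⇒ p=258065, q=13716
fundamental: x₁=258065, y₁=13716  (since 66597544225 − 354·188128656 = 1)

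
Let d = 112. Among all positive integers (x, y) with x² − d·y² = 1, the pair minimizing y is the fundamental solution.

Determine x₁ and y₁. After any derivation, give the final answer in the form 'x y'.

[10; 1,1,2,1,1,20] for √112; ℓ=6 ⇒ convergent index 5
k=0  a_k=10  p_k/q_k = 10/1
…
k=2  a_k=1  p_k/q_k = 21/2
k=3  a_k=2  p_k/q_k = 53/5
k=4  a_k=1  p_k/q_k = 74/7
k=5  a_k=1  p_k/q_k = 127/12
(x₁, y₁) = (127, 12);  127² − 112·12² = 1 ✓

127 12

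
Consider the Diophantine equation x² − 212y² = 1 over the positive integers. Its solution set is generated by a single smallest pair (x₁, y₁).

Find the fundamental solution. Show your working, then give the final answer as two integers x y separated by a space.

d=212: √d = [14; 1,1,3,1,1,…,1,1,28] (ℓ=14, even), read p_13/q_13
a_0=14:  p_0=14·1+0=14,  q_0=14·0+1=1
a_1=1:  p_1=1·14+1=15,  q_1=1·1+0=1
…
a_7=6:  p_7=6·364+233=2417,  q_7=6·25+16=166
a_8=1:  p_8=1·2417+364=2781,  q_8=1·166+25=191
a_9=1:  p_9=1·2781+2417=5198,  q_9=1·191+166=357
…
a_11=3:  p_11=3·7979+5198=29135,  q_11=3·548+357=2001
a_12=1:  p_12=1·29135+7979=37114,  q_12=1·2001+548=2549
a_13=1:  p_13=1·37114+29135=66249,  q_13=1·2549+2001=4550
→ (66249, 4550).  Check: 66249²=4388930001, 212·4550²=4388930000, difference 1.

66249 4550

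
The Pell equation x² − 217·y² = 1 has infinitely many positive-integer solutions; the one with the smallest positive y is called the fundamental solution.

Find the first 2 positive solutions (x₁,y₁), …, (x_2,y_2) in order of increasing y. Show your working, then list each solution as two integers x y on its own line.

d=217: √d = [14; 1,2,1,2,1,…,2,1,28] (ℓ=16, even), read p_15/q_15
k=0  a_k=14  p_k/q_k = 14/1
k=1  a_k=1  p_k/q_k = 15/1
k=2  a_k=2  p_k/q_k = 44/3
k=3  a_k=1  p_k/q_k = 59/4
k=4  a_k=2  p_k/q_k = 162/11
k=5  a_k=1  p_k/q_k = 221/15
k=6  a_k=1  p_k/q_k = 383/26
k=7  a_k=9  p_k/q_k = 3668/249
k=8  a_k=4  p_k/q_k = 15055/1022
k=9  a_k=9  p_k/q_k = 139163/9447
k=10  a_k=1  p_k/q_k = 154218/10469
…
k=14  a_k=2  p_k/q_k = 2809702/190735
k=15  a_k=1  p_k/q_k = 3844063/260952
(x₁, y₁) = (3844063, 260952);  3844063² − 217·260952² = 1 ✓
(3844063+260952√217)^2 = 29553640695937 + 2006231855952√217

3844063 260952
29553640695937 2006231855952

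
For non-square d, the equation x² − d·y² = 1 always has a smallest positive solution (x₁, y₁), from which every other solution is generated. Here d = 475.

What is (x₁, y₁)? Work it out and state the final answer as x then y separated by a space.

[21; 1,3,1,6,2,6,1,3,1,42] for √475; ℓ=10 ⇒ convergent index 9
i=0: a=21 ⇒ p=21, q=1
…
i=3: a=1 ⇒ p=109, q=5
…
i=5: a=2 ⇒ p=1591, q=73
…
i=7: a=1 ⇒ p=11878, q=545
i=8: a=3 ⇒ p=45921, q=2107
i=9: a=1 ⇒ p=57799, q=2652
(x₁, y₁) = (57799, 2652);  57799² − 475·2652² = 1 ✓

57799 2652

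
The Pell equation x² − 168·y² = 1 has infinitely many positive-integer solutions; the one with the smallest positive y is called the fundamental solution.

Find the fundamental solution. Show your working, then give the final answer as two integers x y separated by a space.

d=168: √d = [12; 1,24] (ℓ=2, even), read p_1/q_1
i=0: a=12 ⇒ p=12, q=1
i=1: a=1 ⇒ p=13, q=1
fundamental: x₁=13, y₁=1  (since 169 − 168·1 = 1)

13 1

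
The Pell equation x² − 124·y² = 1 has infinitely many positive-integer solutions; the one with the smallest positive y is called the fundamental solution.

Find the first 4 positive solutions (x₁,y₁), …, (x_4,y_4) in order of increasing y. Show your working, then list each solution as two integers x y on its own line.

4620799 414960
42703566796801 3834893506080
394649197502177907199 35440544156001500880
3647189234337689639247667201 327527261991011323636100160

√124 = [11; 7,2,1,1,1,…,2,7,22, …], period ℓ=16 (even) → k=15
i=0: a=11 ⇒ p=11, q=1
i=1: a=7 ⇒ p=78, q=7
i=2: a=2 ⇒ p=167, q=15
i=3: a=1 ⇒ p=245, q=22
…
i=5: a=1 ⇒ p=657, q=59
i=6: a=3 ⇒ p=2383, q=214
i=7: a=1 ⇒ p=3040, q=273
i=8: a=4 ⇒ p=14543, q=1306
i=9: a=1 ⇒ p=17583, q=1579
…
i=11: a=1 ⇒ p=84875, q=7622
…
i=13: a=1 ⇒ p=237042, q=21287
i=14: a=2 ⇒ p=626251, q=56239
i=15: a=7 ⇒ p=4620799, q=414960
fundamental: x₁=4620799, y₁=414960  (since 21351783398401 − 124·172191801600 = 1)
(x_2, y_2) = (4620799·4620799 + 124·414960·414960, 4620799·414960 + 414960·4620799) = (42703566796801, 3834893506080)
(x_3, y_3) = (4620799·42703566796801 + 124·414960·3834893506080, 4620799·3834893506080 + 414960·42703566796801) = (394649197502177907199, 35440544156001500880)
(x_4, y_4) = (4620799·394649197502177907199 + 124·414960·35440544156001500880, 4620799·35440544156001500880 + 414960·394649197502177907199) = (3647189234337689639247667201, 327527261991011323636100160)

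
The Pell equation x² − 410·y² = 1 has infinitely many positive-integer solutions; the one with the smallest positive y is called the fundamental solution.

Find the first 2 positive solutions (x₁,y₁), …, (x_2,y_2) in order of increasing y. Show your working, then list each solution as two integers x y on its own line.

√410 → a₀=20, period (4,40); ℓ=2 even so k=1
i=0: a=20 ⇒ p=20, q=1
i=1: a=4 ⇒ p=81, q=4
(x₁, y₁) = (81, 4);  81² − 410·4² = 1 ✓
(x_2, y_2) = (81·81 + 410·4·4, 81·4 + 4·81) = (13121, 648)

81 4
13121 648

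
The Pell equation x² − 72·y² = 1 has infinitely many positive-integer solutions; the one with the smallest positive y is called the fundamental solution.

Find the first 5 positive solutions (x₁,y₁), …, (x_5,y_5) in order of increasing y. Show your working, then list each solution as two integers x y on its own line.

√72 → a₀=8, period (2,16); ℓ=2 even so k=1
i=0: a=8 ⇒ p=8, q=1
i=1: a=2 ⇒ p=17, q=2
→ (17, 2).  Check: 17²=289, 72·2²=288, difference 1.
(x_2, y_2) = (17·17 + 72·2·2, 17·2 + 2·17) = (577, 68)
(x_3, y_3) = (17·577 + 72·2·68, 17·68 + 2·577) = (19601, 2310)
(x_4, y_4) = (17·19601 + 72·2·2310, 17·2310 + 2·19601) = (665857, 78472)
(x_5, y_5) = (17·665857 + 72·2·78472, 17·78472 + 2·665857) = (22619537, 2665738)

17 2
577 68
19601 2310
665857 78472
22619537 2665738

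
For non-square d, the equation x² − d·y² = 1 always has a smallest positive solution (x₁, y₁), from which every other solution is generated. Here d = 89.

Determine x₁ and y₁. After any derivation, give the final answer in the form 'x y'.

d=89: √d = [9; 2,3,3,2,18] (ℓ=5, odd), read p_9/q_9
a_0=9:  p_0=9·1+0=9,  q_0=9·0+1=1
a_1=2:  p_1=2·9+1=19,  q_1=2·1+0=2
…
a_3=3:  p_3=3·66+19=217,  q_3=3·7+2=23
…
a_6=2:  p_6=2·9217+500=18934,  q_6=2·977+53=2007
a_7=3:  p_7=3·18934+9217=66019,  q_7=3·2007+977=6998
a_8=3:  p_8=3·66019+18934=216991,  q_8=3·6998+2007=23001
a_9=2:  p_9=2·216991+66019=500001,  q_9=2·23001+6998=53000
fundamental: x₁=500001, y₁=53000  (since 250001000001 − 89·2809000000 = 1)

500001 53000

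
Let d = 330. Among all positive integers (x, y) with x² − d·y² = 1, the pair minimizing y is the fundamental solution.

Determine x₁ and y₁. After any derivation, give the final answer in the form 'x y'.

d=330: √d = [18; 6,36] (ℓ=2, even), read p_1/q_1
a_0=18:  p_0=18·1+0=18,  q_0=18·0+1=1
a_1=6:  p_1=6·18+1=109,  q_1=6·1+0=6
fundamental: x₁=109, y₁=6  (since 11881 − 330·36 = 1)

109 6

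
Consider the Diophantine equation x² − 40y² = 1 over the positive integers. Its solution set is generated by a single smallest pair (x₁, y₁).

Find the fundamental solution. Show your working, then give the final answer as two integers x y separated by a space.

19 3

d=40: √d = [6; 3,12] (ℓ=2, even), read p_1/q_1
a_0=6:  p_0=6·1+0=6,  q_0=6·0+1=1
a_1=3:  p_1=3·6+1=19,  q_1=3·1+0=3
→ (19, 3).  Check: 19²=361, 40·3²=360, difference 1.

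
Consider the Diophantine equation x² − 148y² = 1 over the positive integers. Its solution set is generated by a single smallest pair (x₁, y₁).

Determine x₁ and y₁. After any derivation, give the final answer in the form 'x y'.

73 6

d=148: √d = [12; 6,24] (ℓ=2, even), read p_1/q_1
i=0: a=12 ⇒ p=12, q=1
i=1: a=6 ⇒ p=73, q=6
fundamental: x₁=73, y₁=6  (since 5329 − 148·36 = 1)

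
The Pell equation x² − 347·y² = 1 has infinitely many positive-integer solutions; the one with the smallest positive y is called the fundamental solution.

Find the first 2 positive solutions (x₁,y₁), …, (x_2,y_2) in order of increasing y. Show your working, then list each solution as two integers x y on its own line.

641602 34443
823306252807 44197395372

[18; 1,1,1,2,4,…,1,1,36] for √347; ℓ=14 ⇒ convergent index 13
step 0: (18, 1)  from 18·(1,0) + (0,1)
…
step 5: (652, 35)  from 4·(149,8) + (56,3)
…
step 12: (402885, 21628)  from 1·(238717,12815) + (164168,8813)
step 13: (641602, 34443)  from 1·(402885,21628) + (238717,12815)
(x₁, y₁) = (641602, 34443);  641602² − 347·34443² = 1 ✓
k=2:  x_2 = 641602·641602+347·34443·34443 = 823306252807,  y_2 = 641602·34443+34443·641602 = 44197395372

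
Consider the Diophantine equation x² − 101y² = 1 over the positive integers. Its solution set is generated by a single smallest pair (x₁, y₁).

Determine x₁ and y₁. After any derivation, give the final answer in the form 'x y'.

√101 → a₀=10, period (20); ℓ=1 odd so k=1
step 0: (10, 1)  from 10·(1,0) + (0,1)
step 1: (201, 20)  from 20·(10,1) + (1,0)
(x₁, y₁) = (201, 20);  201² − 101·20² = 1 ✓

201 20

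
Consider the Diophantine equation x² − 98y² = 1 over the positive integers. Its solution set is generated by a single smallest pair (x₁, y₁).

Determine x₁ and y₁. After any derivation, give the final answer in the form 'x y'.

√98 → a₀=9, period (1,8,1,18); ℓ=4 even so k=3
i=0: a=9 ⇒ p=9, q=1
…
i=2: a=8 ⇒ p=89, q=9
i=3: a=1 ⇒ p=99, q=10
→ (99, 10).  Check: 99²=9801, 98·10²=9800, difference 1.

99 10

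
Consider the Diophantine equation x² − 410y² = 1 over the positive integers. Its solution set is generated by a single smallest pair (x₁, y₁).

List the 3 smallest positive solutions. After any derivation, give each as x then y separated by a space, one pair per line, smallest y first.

81 4
13121 648
2125521 104972

[20; 4,40] for √410; ℓ=2 ⇒ convergent index 1
a_0=20:  p_0=20·1+0=20,  q_0=20·0+1=1
a_1=4:  p_1=4·20+1=81,  q_1=4·1+0=4
(x₁, y₁) = (81, 4);  81² − 410·4² = 1 ✓
(81+4√410)^2 = 13121 + 648√410
(81+4√410)^3 = 2125521 + 104972√410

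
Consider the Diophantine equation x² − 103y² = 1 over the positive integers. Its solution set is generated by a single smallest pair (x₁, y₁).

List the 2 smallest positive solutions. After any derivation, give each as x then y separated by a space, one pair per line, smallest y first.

227528 22419
103537981567 10201900464

[10; 6,1,2,1,1,9,1,1,2,1,6,20] for √103; ℓ=12 ⇒ convergent index 11
k=0  a_k=10  p_k/q_k = 10/1
…
k=2  a_k=1  p_k/q_k = 71/7
…
k=5  a_k=1  p_k/q_k = 477/47
k=6  a_k=9  p_k/q_k = 4567/450
…
k=9  a_k=2  p_k/q_k = 24266/2391
k=10  a_k=1  p_k/q_k = 33877/3338
k=11  a_k=6  p_k/q_k = 227528/22419
(x₁, y₁) = (227528, 22419);  227528² − 103·22419² = 1 ✓
(227528+22419√103)^2 = 103537981567 + 10201900464√103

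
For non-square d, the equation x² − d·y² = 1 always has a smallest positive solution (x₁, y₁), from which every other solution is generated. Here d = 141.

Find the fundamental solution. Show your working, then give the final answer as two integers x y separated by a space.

√141 = [11; 1,6,1,22, …], period ℓ=4 (even) → k=3
i=0: a=11 ⇒ p=11, q=1
i=1: a=1 ⇒ p=12, q=1
i=2: a=6 ⇒ p=83, q=7
i=3: a=1 ⇒ p=95, q=8
fundamental: x₁=95, y₁=8  (since 9025 − 141·64 = 1)

95 8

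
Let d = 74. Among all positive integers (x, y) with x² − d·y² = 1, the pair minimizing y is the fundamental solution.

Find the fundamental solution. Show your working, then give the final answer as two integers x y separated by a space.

√74 → a₀=8, period (1,1,1,1,16); ℓ=5 odd so k=9
a_0=8:  p_0=8·1+0=8,  q_0=8·0+1=1
a_1=1:  p_1=1·8+1=9,  q_1=1·1+0=1
a_2=1:  p_2=1·9+8=17,  q_2=1·1+1=2
a_3=1:  p_3=1·17+9=26,  q_3=1·2+1=3
a_4=1:  p_4=1·26+17=43,  q_4=1·3+2=5
a_5=16:  p_5=16·43+26=714,  q_5=16·5+3=83
…
a_8=1:  p_8=1·1471+757=2228,  q_8=1·171+88=259
a_9=1:  p_9=1·2228+1471=3699,  q_9=1·259+171=430
fundamental: x₁=3699, y₁=430  (since 13682601 − 74·184900 = 1)

3699 430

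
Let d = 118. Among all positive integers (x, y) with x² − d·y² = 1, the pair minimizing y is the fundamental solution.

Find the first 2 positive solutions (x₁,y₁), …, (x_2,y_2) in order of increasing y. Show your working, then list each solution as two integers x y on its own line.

306917 28254
188396089777 17343265836

√118 = [10; 1,6,3,2,10,2,3,6,1,20, …], period ℓ=10 (even) → k=9
a_0=10:  p_0=10·1+0=10,  q_0=10·0+1=1
a_1=1:  p_1=1·10+1=11,  q_1=1·1+0=1
…
a_3=3:  p_3=3·76+11=239,  q_3=3·7+1=22
a_4=2:  p_4=2·239+76=554,  q_4=2·22+7=51
…
a_7=3:  p_7=3·12112+5779=42115,  q_7=3·1115+532=3877
a_8=6:  p_8=6·42115+12112=264802,  q_8=6·3877+1115=24377
a_9=1:  p_9=1·264802+42115=306917,  q_9=1·24377+3877=28254
(x₁, y₁) = (306917, 28254);  306917² − 118·28254² = 1 ✓
(306917+28254√118)^2 = 188396089777 + 17343265836√118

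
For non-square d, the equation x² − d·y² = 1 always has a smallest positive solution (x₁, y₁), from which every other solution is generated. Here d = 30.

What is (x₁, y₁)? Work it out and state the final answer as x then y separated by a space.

11 2

√30 = [5; 2,10, …], period ℓ=2 (even) → k=1
step 0: (5, 1)  from 5·(1,0) + (0,1)
step 1: (11, 2)  from 2·(5,1) + (1,0)
(x₁, y₁) = (11, 2);  11² − 30·2² = 1 ✓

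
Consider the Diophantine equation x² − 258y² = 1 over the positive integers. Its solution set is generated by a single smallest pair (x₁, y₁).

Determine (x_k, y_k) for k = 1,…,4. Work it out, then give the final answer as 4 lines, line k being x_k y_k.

257 16
132097 8224
67897601 4227120
34899234817 2172731456

d=258: √d = [16; 16,32] (ℓ=2, even), read p_1/q_1
a_0=16:  p_0=16·1+0=16,  q_0=16·0+1=1
a_1=16:  p_1=16·16+1=257,  q_1=16·1+0=16
→ (257, 16).  Check: 257²=66049, 258·16²=66048, difference 1.
(257+16√258)^2 = 132097 + 8224√258
(257+16√258)^3 = 67897601 + 4227120√258
(257+16√258)^4 = 34899234817 + 2172731456√258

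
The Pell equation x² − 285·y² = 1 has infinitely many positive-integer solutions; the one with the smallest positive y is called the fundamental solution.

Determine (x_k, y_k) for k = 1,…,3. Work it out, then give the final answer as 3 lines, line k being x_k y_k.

2431 144
11819521 700128
57466508671 3404022192

√285 = [16; 1,7,2,7,1,32, …], period ℓ=6 (even) → k=5
i=0: a=16 ⇒ p=16, q=1
i=1: a=1 ⇒ p=17, q=1
i=2: a=7 ⇒ p=135, q=8
…
i=4: a=7 ⇒ p=2144, q=127
i=5: a=1 ⇒ p=2431, q=144
fundamental: x₁=2431, y₁=144  (since 5909761 − 285·20736 = 1)
(2431+144√285)^2 = 11819521 + 700128√285
(2431+144√285)^3 = 57466508671 + 3404022192√285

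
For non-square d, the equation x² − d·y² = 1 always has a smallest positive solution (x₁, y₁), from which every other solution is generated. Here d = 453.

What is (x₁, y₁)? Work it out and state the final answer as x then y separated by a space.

[21; 3,1,1,10,14,10,1,1,3,42] for √453; ℓ=10 ⇒ convergent index 9
k=0  a_k=21  p_k/q_k = 21/1
…
k=2  a_k=1  p_k/q_k = 85/4
k=3  a_k=1  p_k/q_k = 149/7
k=4  a_k=10  p_k/q_k = 1575/74
k=5  a_k=14  p_k/q_k = 22199/1043
k=6  a_k=10  p_k/q_k = 223565/10504
k=7  a_k=1  p_k/q_k = 245764/11547
k=8  a_k=1  p_k/q_k = 469329/22051
k=9  a_k=3  p_k/q_k = 1653751/77700
→ (1653751, 77700).  Check: 1653751²=2734892370001, 453·77700²=2734892370000, difference 1.

1653751 77700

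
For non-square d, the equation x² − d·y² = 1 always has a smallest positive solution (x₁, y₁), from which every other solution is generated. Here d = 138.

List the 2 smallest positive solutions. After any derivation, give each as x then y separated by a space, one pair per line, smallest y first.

d=138: √d = [11; 1,2,1,22] (ℓ=4, even), read p_3/q_3
k=0  a_k=11  p_k/q_k = 11/1
k=1  a_k=1  p_k/q_k = 12/1
k=2  a_k=2  p_k/q_k = 35/3
k=3  a_k=1  p_k/q_k = 47/4
fundamental: x₁=47, y₁=4  (since 2209 − 138·16 = 1)
(47+4√138)^2 = 4417 + 376√138

47 4
4417 376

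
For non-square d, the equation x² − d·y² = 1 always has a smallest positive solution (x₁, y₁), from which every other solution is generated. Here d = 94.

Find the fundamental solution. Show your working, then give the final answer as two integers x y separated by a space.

2143295 221064

d=94: √d = [9; 1,2,3,1,1,…,2,1,18] (ℓ=16, even), read p_15/q_15
k=0  a_k=9  p_k/q_k = 9/1
k=1  a_k=1  p_k/q_k = 10/1
k=2  a_k=2  p_k/q_k = 29/3
k=3  a_k=3  p_k/q_k = 97/10
k=4  a_k=1  p_k/q_k = 126/13
…
k=6  a_k=5  p_k/q_k = 1241/128
k=7  a_k=1  p_k/q_k = 1464/151
…
k=9  a_k=1  p_k/q_k = 14417/1487
k=10  a_k=5  p_k/q_k = 85038/8771
k=11  a_k=1  p_k/q_k = 99455/10258
k=12  a_k=1  p_k/q_k = 184493/19029
k=13  a_k=3  p_k/q_k = 652934/67345
k=14  a_k=2  p_k/q_k = 1490361/153719
k=15  a_k=1  p_k/q_k = 2143295/221064
(x₁, y₁) = (2143295, 221064);  2143295² − 94·221064² = 1 ✓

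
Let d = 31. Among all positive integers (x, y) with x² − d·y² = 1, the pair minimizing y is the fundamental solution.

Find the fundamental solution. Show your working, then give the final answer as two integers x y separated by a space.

d=31: √d = [5; 1,1,3,5,3,1,1,10] (ℓ=8, even), read p_7/q_7
step 0: (5, 1)  from 5·(1,0) + (0,1)
…
step 4: (206, 37)  from 5·(39,7) + (11,2)
…
step 6: (863, 155)  from 1·(657,118) + (206,37)
step 7: (1520, 273)  from 1·(863,155) + (657,118)
(x₁, y₁) = (1520, 273);  1520² − 31·273² = 1 ✓

1520 273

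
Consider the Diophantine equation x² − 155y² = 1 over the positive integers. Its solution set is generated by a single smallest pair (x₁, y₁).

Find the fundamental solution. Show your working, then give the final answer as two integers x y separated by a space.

[12; 2,4,2,24] for √155; ℓ=4 ⇒ convergent index 3
k=0  a_k=12  p_k/q_k = 12/1
…
k=2  a_k=4  p_k/q_k = 112/9
k=3  a_k=2  p_k/q_k = 249/20
→ (249, 20).  Check: 249²=62001, 155·20²=62000, difference 1.

249 20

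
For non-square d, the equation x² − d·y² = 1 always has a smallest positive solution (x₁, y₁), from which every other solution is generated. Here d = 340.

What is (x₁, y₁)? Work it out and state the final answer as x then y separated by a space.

285769 15498

√340 = [18; 2,3,1,1,1,…,3,2,36, …], period ℓ=14 (even) → k=13
k=0  a_k=18  p_k/q_k = 18/1
…
k=2  a_k=3  p_k/q_k = 129/7
k=3  a_k=1  p_k/q_k = 166/9
k=4  a_k=1  p_k/q_k = 295/16
k=5  a_k=1  p_k/q_k = 461/25
k=6  a_k=1  p_k/q_k = 756/41
…
k=9  a_k=1  p_k/q_k = 13774/747
…
k=12  a_k=3  p_k/q_k = 125478/6805
k=13  a_k=2  p_k/q_k = 285769/15498
→ (285769, 15498).  Check: 285769²=81663921361, 340·15498²=81663921360, difference 1.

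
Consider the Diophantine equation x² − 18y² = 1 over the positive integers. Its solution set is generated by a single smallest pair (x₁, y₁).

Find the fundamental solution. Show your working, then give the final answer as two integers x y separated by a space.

17 4

d=18: √d = [4; 4,8] (ℓ=2, even), read p_1/q_1
i=0: a=4 ⇒ p=4, q=1
i=1: a=4 ⇒ p=17, q=4
(x₁, y₁) = (17, 4);  17² − 18·4² = 1 ✓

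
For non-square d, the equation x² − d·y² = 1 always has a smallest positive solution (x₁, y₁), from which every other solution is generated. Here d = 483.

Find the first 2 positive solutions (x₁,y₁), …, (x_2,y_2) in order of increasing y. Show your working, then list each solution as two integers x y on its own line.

22 1
967 44

d=483: √d = [21; 1,42] (ℓ=2, even), read p_1/q_1
k=0  a_k=21  p_k/q_k = 21/1
k=1  a_k=1  p_k/q_k = 22/1
→ (22, 1).  Check: 22²=484, 483·1²=483, difference 1.
k=2:  x_2 = 22·22+483·1·1 = 967,  y_2 = 22·1+1·22 = 44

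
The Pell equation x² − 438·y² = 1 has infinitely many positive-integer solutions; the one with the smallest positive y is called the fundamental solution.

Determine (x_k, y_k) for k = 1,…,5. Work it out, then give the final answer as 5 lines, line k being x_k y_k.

√438 → a₀=20, period (1,12,1,40); ℓ=4 even so k=3
i=0: a=20 ⇒ p=20, q=1
i=1: a=1 ⇒ p=21, q=1
i=2: a=12 ⇒ p=272, q=13
i=3: a=1 ⇒ p=293, q=14
→ (293, 14).  Check: 293²=85849, 438·14²=85848, difference 1.
(293+14√438)^2 = 171697 + 8204√438
(293+14√438)^3 = 100614149 + 4807530√438
(293+14√438)^4 = 58959719617 + 2817204376√438
(293+14√438)^5 = 34550295081413 + 1650876956806√438

293 14
171697 8204
100614149 4807530
58959719617 2817204376
34550295081413 1650876956806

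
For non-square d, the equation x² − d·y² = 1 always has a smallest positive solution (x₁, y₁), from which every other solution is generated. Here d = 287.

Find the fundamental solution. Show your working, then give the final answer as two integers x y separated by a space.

288 17

√287 → a₀=16, period (1,15,1,32); ℓ=4 even so k=3
k=0  a_k=16  p_k/q_k = 16/1
k=1  a_k=1  p_k/q_k = 17/1
k=2  a_k=15  p_k/q_k = 271/16
k=3  a_k=1  p_k/q_k = 288/17
fundamental: x₁=288, y₁=17  (since 82944 − 287·289 = 1)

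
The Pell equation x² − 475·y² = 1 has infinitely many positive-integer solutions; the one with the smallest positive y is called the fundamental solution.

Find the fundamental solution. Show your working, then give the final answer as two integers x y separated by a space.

57799 2652

√475 = [21; 1,3,1,6,2,6,1,3,1,42, …], period ℓ=10 (even) → k=9
a_0=21:  p_0=21·1+0=21,  q_0=21·0+1=1
a_1=1:  p_1=1·21+1=22,  q_1=1·1+0=1
…
a_4=6:  p_4=6·109+87=741,  q_4=6·5+4=34
…
a_8=3:  p_8=3·11878+10287=45921,  q_8=3·545+472=2107
a_9=1:  p_9=1·45921+11878=57799,  q_9=1·2107+545=2652
fundamental: x₁=57799, y₁=2652  (since 3340724401 − 475·7033104 = 1)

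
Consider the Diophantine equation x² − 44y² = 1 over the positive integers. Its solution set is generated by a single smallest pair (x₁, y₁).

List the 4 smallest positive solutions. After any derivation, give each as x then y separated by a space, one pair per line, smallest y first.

199 30
79201 11940
31521799 4752090
12545596801 1891319880

√44 = [6; 1,1,1,2,1,1,1,12, …], period ℓ=8 (even) → k=7
i=0: a=6 ⇒ p=6, q=1
i=1: a=1 ⇒ p=7, q=1
…
i=3: a=1 ⇒ p=20, q=3
…
i=6: a=1 ⇒ p=126, q=19
i=7: a=1 ⇒ p=199, q=30
fundamental: x₁=199, y₁=30  (since 39601 − 44·900 = 1)
n=2: (199,30)∘(199,30) = (199·199+44·30·30, 199·30+30·199) = (79201,11940)
n=3: (79201,11940)∘(199,30) = (199·79201+44·30·11940, 199·11940+30·79201) = (31521799,4752090)
n=4: (31521799,4752090)∘(199,30) = (199·31521799+44·30·4752090, 199·4752090+30·31521799) = (12545596801,1891319880)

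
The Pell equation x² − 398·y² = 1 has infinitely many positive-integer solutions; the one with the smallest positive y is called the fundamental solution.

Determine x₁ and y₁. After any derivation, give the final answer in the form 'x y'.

√398 → a₀=19, period (1,18,1,38); ℓ=4 even so k=3
k=0  a_k=19  p_k/q_k = 19/1
k=1  a_k=1  p_k/q_k = 20/1
k=2  a_k=18  p_k/q_k = 379/19
k=3  a_k=1  p_k/q_k = 399/20
fundamental: x₁=399, y₁=20  (since 159201 − 398·400 = 1)

399 20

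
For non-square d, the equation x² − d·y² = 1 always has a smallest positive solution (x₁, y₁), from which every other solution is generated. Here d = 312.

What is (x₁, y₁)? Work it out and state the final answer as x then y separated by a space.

d=312: √d = [17; 1,1,1,34] (ℓ=4, even), read p_3/q_3
i=0: a=17 ⇒ p=17, q=1
i=1: a=1 ⇒ p=18, q=1
i=2: a=1 ⇒ p=35, q=2
i=3: a=1 ⇒ p=53, q=3
→ (53, 3).  Check: 53²=2809, 312·3²=2808, difference 1.

53 3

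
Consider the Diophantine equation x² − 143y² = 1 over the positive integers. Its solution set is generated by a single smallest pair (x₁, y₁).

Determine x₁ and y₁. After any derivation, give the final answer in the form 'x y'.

12 1

√143 → a₀=11, period (1,22); ℓ=2 even so k=1
i=0: a=11 ⇒ p=11, q=1
i=1: a=1 ⇒ p=12, q=1
→ (12, 1).  Check: 12²=144, 143·1²=143, difference 1.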